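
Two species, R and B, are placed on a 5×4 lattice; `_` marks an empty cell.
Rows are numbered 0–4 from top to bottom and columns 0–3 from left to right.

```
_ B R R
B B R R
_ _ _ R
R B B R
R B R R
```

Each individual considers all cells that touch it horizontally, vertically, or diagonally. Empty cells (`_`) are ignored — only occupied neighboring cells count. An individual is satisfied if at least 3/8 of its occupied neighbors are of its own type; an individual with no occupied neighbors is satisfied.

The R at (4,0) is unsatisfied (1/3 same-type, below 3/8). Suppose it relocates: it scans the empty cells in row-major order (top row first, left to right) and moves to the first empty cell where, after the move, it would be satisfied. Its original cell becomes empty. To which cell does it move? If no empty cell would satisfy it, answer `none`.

Vacating (4,0). Empty cells in order:
  (0,0): 0/3 same-type → still unsatisfied.
  (2,0): 1/4 same-type → still unsatisfied.
  (2,1): 2/6 same-type → still unsatisfied.
  (2,2): 4/7 same-type → satisfied — stop here.

(2,2)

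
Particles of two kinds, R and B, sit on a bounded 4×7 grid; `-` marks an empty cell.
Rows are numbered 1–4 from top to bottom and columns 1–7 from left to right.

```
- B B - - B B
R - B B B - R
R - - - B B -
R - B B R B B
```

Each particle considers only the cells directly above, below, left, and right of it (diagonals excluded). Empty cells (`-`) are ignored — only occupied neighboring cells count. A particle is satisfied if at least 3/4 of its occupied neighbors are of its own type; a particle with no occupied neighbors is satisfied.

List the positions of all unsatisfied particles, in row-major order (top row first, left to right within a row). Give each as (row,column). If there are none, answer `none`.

Row 1: (1,2)B 1/1 satisfied · (1,3)B 2/2 satisfied · (1,6)B 1/1 satisfied · (1,7)B 1/2 not
Row 2: (2,1)R 1/1 satisfied · (2,3)B 2/2 satisfied · (2,4)B 2/2 satisfied · (2,5)B 2/2 satisfied · (2,7)R 0/1 not
Row 3: (3,1)R 2/2 satisfied · (3,5)B 2/3 not · (3,6)B 2/2 satisfied
Row 4: (4,1)R 1/1 satisfied · (4,3)B 1/1 satisfied · (4,4)B 1/2 not · (4,5)R 0/3 not · (4,6)B 2/3 not · (4,7)B 1/1 satisfied

(1,7), (2,7), (3,5), (4,4), (4,5), (4,6)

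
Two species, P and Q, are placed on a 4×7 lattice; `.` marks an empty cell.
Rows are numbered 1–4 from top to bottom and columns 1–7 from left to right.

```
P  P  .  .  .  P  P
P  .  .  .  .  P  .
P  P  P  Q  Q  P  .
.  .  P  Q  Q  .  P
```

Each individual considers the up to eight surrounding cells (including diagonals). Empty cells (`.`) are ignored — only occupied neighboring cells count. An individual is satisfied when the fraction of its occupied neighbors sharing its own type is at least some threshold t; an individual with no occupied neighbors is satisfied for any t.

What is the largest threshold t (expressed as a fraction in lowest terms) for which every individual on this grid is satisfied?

1/2

(1,1)P 2/2
(1,2)P 2/2
(1,6)P 2/2
(1,7)P 2/2
(2,1)P 4/4
(2,6)P 3/4
(3,1)P 2/2
(3,2)P 4/4
(3,3)P 2/4
(3,4)Q 3/5
(3,5)Q 3/5
(3,6)P 2/4
(4,3)P 2/4
(4,4)Q 3/5
(4,5)Q 3/4
(4,7)P 1/1
The smallest same-type fraction is 2/4 at (3,3), which reduces to 1/2. Any threshold above that leaves this individual unsatisfied.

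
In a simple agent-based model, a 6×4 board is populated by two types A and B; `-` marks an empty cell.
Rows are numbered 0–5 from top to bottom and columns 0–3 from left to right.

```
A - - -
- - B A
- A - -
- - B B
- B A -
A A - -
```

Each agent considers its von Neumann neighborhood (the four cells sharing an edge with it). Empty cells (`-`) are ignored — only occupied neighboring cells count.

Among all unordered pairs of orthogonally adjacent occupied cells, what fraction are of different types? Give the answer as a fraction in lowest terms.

2/3

Scan each occupied cell's neighbors to the right and below so each pair is counted once.
Row 1: B(1,2)–A(1,3)≠  → 1/1 unlike.
Row 3: B(3,2)–B(3,3)= B(3,2)–A(4,2)≠  → 1/2 unlike.
Row 4: B(4,1)–A(4,2)≠ B(4,1)–A(5,1)≠  → 2/2 unlike.
Row 5: A(5,0)–A(5,1)=  → 0/1 unlike.
Total adjacent occupied pairs: 6; unlike-type pairs: 4.
4/6 reduces to 2/3.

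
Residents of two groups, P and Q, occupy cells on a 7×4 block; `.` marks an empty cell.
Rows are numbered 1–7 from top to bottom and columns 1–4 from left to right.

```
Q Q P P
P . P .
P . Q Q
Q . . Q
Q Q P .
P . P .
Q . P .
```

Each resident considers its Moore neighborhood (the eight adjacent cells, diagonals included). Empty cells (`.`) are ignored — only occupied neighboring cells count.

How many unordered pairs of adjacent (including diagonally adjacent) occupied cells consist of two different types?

13

Scan each occupied cell's neighbors to the right and below (and the two forward diagonals) so each pair is counted once.
From row 1: 4 unlike of 8 pairs (running 4/8).
From row 2: 2 unlike of 3 pairs (running 6/11).
From row 3: 1 unlike of 4 pairs (running 7/15).
From row 4: 1 unlike of 3 pairs (running 8/18).
From row 5: 4 unlike of 6 pairs (running 12/24).
From row 6: 1 unlike of 2 pairs (running 13/26).
Total adjacent occupied pairs: 26; unlike-type pairs: 13.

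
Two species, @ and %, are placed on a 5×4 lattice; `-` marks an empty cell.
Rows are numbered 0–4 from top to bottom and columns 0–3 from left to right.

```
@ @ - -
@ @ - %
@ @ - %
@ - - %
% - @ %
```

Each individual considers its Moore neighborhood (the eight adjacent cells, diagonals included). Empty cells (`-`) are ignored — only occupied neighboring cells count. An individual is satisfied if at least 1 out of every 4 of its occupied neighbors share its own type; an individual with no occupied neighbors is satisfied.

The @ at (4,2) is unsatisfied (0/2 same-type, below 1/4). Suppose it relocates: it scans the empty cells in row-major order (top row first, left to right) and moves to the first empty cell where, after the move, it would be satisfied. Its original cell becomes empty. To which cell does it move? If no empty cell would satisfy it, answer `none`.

Vacating (4,2). Empty cells in order:
  (0,2): 2/3 same-type → satisfied — stop here.

(0,2)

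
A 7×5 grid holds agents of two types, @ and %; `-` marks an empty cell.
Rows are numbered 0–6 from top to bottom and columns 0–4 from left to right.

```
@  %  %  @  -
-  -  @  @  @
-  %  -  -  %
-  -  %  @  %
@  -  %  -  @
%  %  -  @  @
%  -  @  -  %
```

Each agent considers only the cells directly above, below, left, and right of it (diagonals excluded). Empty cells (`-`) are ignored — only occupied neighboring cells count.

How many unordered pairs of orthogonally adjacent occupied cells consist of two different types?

9

Scan each occupied cell's neighbors to the right and below so each pair is counted once.
Row 0: @(0,0)–%(0,1)≠ %(0,1)–%(0,2)= %(0,2)–@(0,3)≠ %(0,2)–@(1,2)≠ @(0,3)–@(1,3)=  → 3/5 unlike.
Row 1: @(1,2)–@(1,3)= @(1,3)–@(1,4)= @(1,4)–%(2,4)≠  → 1/3 unlike.
Row 2: %(2,4)–%(3,4)=  → 0/1 unlike.
Row 3: %(3,2)–@(3,3)≠ %(3,2)–%(4,2)= @(3,3)–%(3,4)≠ %(3,4)–@(4,4)≠  → 3/4 unlike.
Row 4: @(4,0)–%(5,0)≠ @(4,4)–@(5,4)=  → 1/2 unlike.
Row 5: %(5,0)–%(5,1)= %(5,0)–%(6,0)= @(5,3)–@(5,4)= @(5,4)–%(6,4)≠  → 1/4 unlike.
Total adjacent occupied pairs: 19; unlike-type pairs: 9.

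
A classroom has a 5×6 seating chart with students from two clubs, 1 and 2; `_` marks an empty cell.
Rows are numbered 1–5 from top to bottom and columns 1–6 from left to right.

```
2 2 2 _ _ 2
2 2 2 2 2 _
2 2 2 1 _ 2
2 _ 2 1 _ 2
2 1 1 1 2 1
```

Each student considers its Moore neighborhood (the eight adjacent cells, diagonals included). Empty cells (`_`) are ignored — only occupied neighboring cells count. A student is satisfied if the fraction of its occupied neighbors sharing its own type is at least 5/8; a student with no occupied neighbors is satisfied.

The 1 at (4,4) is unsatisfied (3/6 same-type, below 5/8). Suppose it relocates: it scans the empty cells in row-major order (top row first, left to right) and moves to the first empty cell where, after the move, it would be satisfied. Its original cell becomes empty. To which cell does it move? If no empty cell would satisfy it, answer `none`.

none

Vacating (4,4). Empty cells in order:
  (1,4): 0/4 same-type → still unsatisfied.
  (1,5): 0/3 same-type → still unsatisfied.
  (2,6): 0/3 same-type → still unsatisfied.
  (3,5): 1/5 same-type → still unsatisfied.
  (4,2): 2/8 same-type → still unsatisfied.
  (4,5): 3/6 same-type → still unsatisfied.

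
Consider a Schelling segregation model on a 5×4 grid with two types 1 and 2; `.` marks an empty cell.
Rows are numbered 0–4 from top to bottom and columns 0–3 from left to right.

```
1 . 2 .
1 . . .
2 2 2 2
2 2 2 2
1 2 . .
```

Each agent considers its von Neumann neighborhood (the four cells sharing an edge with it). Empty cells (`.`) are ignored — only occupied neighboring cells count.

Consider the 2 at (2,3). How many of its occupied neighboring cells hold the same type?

2

Occupied neighbors of (2,3): (3,3)=2, (2,2)=2.
Same type (2): 2 of 2.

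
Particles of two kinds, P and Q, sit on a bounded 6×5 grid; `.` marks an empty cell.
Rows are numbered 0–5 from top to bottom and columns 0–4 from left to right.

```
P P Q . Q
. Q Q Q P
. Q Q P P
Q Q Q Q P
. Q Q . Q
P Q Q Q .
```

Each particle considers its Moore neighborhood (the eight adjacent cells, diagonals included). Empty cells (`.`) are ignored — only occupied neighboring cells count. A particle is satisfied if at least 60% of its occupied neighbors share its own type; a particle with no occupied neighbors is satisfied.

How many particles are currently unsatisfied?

Row 0: (0,0)P 1/2 unhappy · (0,1)P 1/4 unhappy · (0,2)Q 3/4 ok · (0,4)Q 1/2 unhappy
Row 1: (1,1)Q 4/6 ok · (1,2)Q 5/7 ok · (1,3)Q 4/7 unhappy · (1,4)P 2/4 unhappy
Row 2: (2,1)Q 6/6 ok · (2,2)Q 7/8 ok · (2,3)P 3/8 unhappy · (2,4)P 3/5 ok
Row 3: (3,0)Q 3/3 ok · (3,1)Q 6/6 ok · (3,2)Q 6/7 ok · (3,3)Q 4/7 unhappy · (3,4)P 2/4 unhappy
Row 4: (4,1)Q 6/7 ok · (4,2)Q 7/7 ok · (4,4)Q 2/3 ok
Row 5: (5,0)P 0/2 unhappy · (5,1)Q 3/4 ok · (5,2)Q 4/4 ok · (5,3)Q 3/3 ok
Unsatisfied: (0,0), (0,1), (0,4), (1,3), (1,4), (2,3), (3,3), (3,4), (5,0) — 9 in total.

9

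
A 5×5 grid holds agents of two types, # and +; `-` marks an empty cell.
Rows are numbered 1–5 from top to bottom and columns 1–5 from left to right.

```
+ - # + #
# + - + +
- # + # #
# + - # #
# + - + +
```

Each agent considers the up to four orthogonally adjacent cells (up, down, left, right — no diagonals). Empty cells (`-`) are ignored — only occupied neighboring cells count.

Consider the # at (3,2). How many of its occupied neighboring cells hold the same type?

0

Occupied neighbors of (3,2): (2,2)=+, (4,2)=+, (3,3)=+.
Same type (#): 0 of 3.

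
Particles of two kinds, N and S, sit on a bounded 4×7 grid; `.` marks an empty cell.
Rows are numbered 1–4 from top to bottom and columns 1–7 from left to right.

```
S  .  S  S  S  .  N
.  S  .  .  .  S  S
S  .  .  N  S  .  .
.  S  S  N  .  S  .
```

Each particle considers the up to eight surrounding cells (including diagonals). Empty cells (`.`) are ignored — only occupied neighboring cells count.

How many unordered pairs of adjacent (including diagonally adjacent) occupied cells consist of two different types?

6

Scan each occupied cell's neighbors to the right and below (and the two forward diagonals) so each pair is counted once.
From row 1: 2 unlike of 7 pairs (running 2/7).
From row 2: 0 unlike of 3 pairs (running 2/10).
From row 3: 3 unlike of 6 pairs (running 5/16).
From row 4: 1 unlike of 2 pairs (running 6/18).
Total adjacent occupied pairs: 18; unlike-type pairs: 6.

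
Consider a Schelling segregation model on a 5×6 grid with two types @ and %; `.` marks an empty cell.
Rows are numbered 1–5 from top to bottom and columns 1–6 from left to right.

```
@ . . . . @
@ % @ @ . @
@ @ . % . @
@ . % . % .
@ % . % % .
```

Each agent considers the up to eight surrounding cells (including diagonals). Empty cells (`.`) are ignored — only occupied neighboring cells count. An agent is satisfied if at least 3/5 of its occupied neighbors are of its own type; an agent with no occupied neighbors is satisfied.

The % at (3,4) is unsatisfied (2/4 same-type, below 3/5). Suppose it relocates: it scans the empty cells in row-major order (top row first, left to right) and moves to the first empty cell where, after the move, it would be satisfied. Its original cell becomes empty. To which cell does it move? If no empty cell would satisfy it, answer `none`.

(4,4)

Vacating (3,4). Empty cells in order:
  (1,2): 1/4 same-type → still unsatisfied.
  (1,3): 1/3 same-type → still unsatisfied.
  (1,4): 0/2 same-type → still unsatisfied.
  (1,5): 0/3 same-type → still unsatisfied.
  (2,5): 0/4 same-type → still unsatisfied.
  (3,3): 2/5 same-type → still unsatisfied.
  (3,5): 1/4 same-type → still unsatisfied.
  (4,2): 2/6 same-type → still unsatisfied.
  (4,4): 4/4 same-type → satisfied — stop here.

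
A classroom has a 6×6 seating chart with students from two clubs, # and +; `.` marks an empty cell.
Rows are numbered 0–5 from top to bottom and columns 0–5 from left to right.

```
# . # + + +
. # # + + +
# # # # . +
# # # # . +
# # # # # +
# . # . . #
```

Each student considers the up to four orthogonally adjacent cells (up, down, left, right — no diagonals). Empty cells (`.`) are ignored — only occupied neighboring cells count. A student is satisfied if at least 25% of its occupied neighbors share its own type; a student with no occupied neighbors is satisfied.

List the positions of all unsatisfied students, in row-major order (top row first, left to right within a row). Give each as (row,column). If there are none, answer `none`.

(0,0)# 0/0 ✓
(0,2)# 1/2 ✓
(0,3)+ 2/3 ✓
(0,4)+ 3/3 ✓
(0,5)+ 2/2 ✓
(1,1)# 2/2 ✓
(1,2)# 3/4 ✓
(1,3)+ 2/4 ✓
(1,4)+ 3/3 ✓
(1,5)+ 3/3 ✓
(2,0)# 2/2 ✓
(2,1)# 4/4 ✓
(2,2)# 4/4 ✓
(2,3)# 2/3 ✓
(2,5)+ 2/2 ✓
(3,0)# 3/3 ✓
(3,1)# 4/4 ✓
(3,2)# 4/4 ✓
(3,3)# 3/3 ✓
(3,5)+ 2/2 ✓
(4,0)# 3/3 ✓
(4,1)# 3/3 ✓
(4,2)# 4/4 ✓
(4,3)# 3/3 ✓
(4,4)# 1/2 ✓
(4,5)+ 1/3 ✓
(5,0)# 1/1 ✓
(5,2)# 1/1 ✓
(5,5)# 0/1 ✗

(5,5)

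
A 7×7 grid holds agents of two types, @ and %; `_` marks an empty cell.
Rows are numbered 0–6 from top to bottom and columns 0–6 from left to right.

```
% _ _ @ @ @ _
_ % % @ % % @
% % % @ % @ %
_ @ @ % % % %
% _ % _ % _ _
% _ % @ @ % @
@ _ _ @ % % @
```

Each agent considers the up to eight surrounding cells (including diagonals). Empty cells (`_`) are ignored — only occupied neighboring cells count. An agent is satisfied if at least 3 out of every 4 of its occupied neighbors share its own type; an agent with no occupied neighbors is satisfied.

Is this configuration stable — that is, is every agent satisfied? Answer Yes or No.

Row 0: (0,0)% 1/1 ok · (0,3)@ 2/4 unhappy · (0,4)@ 3/5 unhappy · (0,5)@ 2/4 unhappy
Row 1: (1,1)% 5/5 ok · (1,2)% 3/6 unhappy · (1,3)@ 3/7 unhappy · (1,4)% 2/8 unhappy · (1,5)% 3/7 unhappy · (1,6)@ 2/4 unhappy
Row 2: (2,0)% 2/3 unhappy · (2,1)% 4/6 unhappy · (2,2)% 4/8 unhappy · (2,3)@ 2/8 unhappy · (2,4)% 5/8 unhappy · (2,5)@ 1/8 unhappy · (2,6)% 3/5 unhappy
Row 3: (3,1)@ 1/6 unhappy · (3,2)@ 2/6 unhappy · (3,3)% 5/7 unhappy · (3,4)% 4/6 unhappy · (3,5)% 5/6 ok · (3,6)% 2/3 unhappy
Row 4: (4,0)% 1/2 unhappy · (4,2)% 2/5 unhappy · (4,4)% 4/6 unhappy
Row 5: (5,0)% 1/2 unhappy · (5,2)% 1/3 unhappy · (5,3)@ 2/6 unhappy · (5,4)@ 2/6 unhappy · (5,5)% 3/6 unhappy · (5,6)@ 1/3 unhappy
Row 6: (6,0)@ 0/1 unhappy · (6,3)@ 2/4 unhappy · (6,4)% 2/5 unhappy · (6,5)% 2/5 unhappy · (6,6)@ 1/3 unhappy
For instance (0,3) has only 2/4 same-type neighbors, below 3/4.

No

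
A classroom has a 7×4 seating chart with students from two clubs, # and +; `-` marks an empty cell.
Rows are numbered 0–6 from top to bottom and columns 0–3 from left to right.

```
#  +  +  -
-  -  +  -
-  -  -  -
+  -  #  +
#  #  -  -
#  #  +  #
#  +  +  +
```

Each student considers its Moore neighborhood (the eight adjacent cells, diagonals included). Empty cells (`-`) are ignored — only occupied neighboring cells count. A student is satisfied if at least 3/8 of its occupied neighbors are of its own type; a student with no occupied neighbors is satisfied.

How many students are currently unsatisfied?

Row 0: (0,0)# 0/1 not · (0,1)+ 2/3 satisfied · (0,2)+ 2/2 satisfied
Row 1: (1,2)+ 2/2 satisfied
Row 3: (3,0)+ 0/2 not · (3,2)# 1/2 satisfied · (3,3)+ 0/1 not
Row 4: (4,0)# 3/4 satisfied · (4,1)# 4/6 satisfied
Row 5: (5,0)# 4/5 satisfied · (5,1)# 4/7 satisfied · (5,2)+ 3/6 satisfied · (5,3)# 0/3 not
Row 6: (6,0)# 2/3 satisfied · (6,1)+ 2/5 satisfied · (6,2)+ 3/5 satisfied · (6,3)+ 2/3 satisfied
Unsatisfied: (0,0), (3,0), (3,3), (5,3) — 4 in total.

4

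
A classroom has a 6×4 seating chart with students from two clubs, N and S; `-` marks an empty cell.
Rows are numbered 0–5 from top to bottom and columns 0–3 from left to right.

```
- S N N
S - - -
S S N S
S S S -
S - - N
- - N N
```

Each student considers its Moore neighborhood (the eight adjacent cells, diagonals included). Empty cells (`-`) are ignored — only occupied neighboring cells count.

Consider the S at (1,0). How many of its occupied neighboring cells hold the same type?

Occupied neighbors of (1,0): (0,1)=S, (2,0)=S, (2,1)=S.
Same type (S): 3 of 3.

3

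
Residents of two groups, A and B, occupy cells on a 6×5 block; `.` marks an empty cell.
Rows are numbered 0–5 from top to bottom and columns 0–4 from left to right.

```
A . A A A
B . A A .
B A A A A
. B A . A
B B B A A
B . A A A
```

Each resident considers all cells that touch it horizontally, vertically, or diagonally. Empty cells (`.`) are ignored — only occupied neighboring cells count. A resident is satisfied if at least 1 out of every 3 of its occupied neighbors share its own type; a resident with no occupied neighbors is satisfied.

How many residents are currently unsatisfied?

Row 0: (0,0)A 0/1 not · (0,2)A 3/3 satisfied · (0,3)A 4/4 satisfied · (0,4)A 2/2 satisfied
Row 1: (1,0)B 1/3 satisfied · (1,2)A 6/6 satisfied · (1,3)A 7/7 satisfied
Row 2: (2,0)B 2/3 satisfied · (2,1)A 3/6 satisfied · (2,2)A 5/6 satisfied · (2,3)A 6/6 satisfied · (2,4)A 3/3 satisfied
Row 3: (3,1)B 4/7 satisfied · (3,2)A 4/7 satisfied · (3,4)A 4/4 satisfied
Row 4: (4,0)B 3/3 satisfied · (4,1)B 4/6 satisfied · (4,2)B 2/6 satisfied · (4,3)A 6/7 satisfied · (4,4)A 4/4 satisfied
Row 5: (5,0)B 2/2 satisfied · (5,2)A 2/4 satisfied · (5,3)A 4/5 satisfied · (5,4)A 3/3 satisfied
Unsatisfied: (0,0) — 1 in total.

1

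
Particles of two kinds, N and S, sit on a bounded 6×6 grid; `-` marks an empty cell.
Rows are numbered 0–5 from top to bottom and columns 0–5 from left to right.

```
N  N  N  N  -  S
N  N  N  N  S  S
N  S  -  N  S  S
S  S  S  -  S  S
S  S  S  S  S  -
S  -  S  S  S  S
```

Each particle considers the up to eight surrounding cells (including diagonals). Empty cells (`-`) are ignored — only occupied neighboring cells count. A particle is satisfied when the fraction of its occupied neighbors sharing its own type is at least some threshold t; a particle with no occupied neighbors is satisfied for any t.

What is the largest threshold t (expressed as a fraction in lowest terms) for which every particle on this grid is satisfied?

1/3

Row 0: (0,0)N 3/3 · (0,1)N 5/5 · (0,2)N 5/5 · (0,3)N 3/4 · (0,5)S 2/2
Row 1: (1,0)N 4/5 · (1,1)N 6/7 · (1,2)N 6/7 · (1,3)N 4/6 · (1,4)S 4/7 · (1,5)S 4/4
Row 2: (2,0)N 2/5 · (2,1)S 3/7 · (2,3)N 2/6 · (2,4)S 5/7 · (2,5)S 5/5
Row 3: (3,0)S 4/5 · (3,1)S 6/7 · (3,2)S 5/6 · (3,4)S 5/6 · (3,5)S 4/4
Row 4: (4,0)S 4/4 · (4,1)S 7/7 · (4,2)S 6/6 · (4,3)S 7/7 · (4,4)S 6/6
Row 5: (5,0)S 2/2 · (5,2)S 4/4 · (5,3)S 5/5 · (5,4)S 4/4 · (5,5)S 2/2
The smallest same-type fraction is 2/6 at (2,3), which reduces to 1/3. Any threshold above that leaves this particle unsatisfied.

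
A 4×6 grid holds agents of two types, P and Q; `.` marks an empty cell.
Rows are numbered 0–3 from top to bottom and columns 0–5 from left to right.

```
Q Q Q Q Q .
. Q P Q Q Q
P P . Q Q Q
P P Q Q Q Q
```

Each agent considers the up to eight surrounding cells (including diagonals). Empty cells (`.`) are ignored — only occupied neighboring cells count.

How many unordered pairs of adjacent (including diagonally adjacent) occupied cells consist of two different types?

Scan each occupied cell's neighbors to the right and below (and the two forward diagonals) so each pair is counted once.
Row 0: Q(0,0)–Q(0,1)= Q(0,0)–Q(1,1)= Q(0,1)–Q(0,2)= Q(0,1)–Q(1,1)= Q(0,1)–P(1,2)≠ Q(0,2)–Q(0,3)= Q(0,2)–P(1,2)≠ Q(0,2)–Q(1,3)= Q(0,2)–Q(1,1)= Q(0,3)–Q(0,4)= Q(0,3)–Q(1,3)= Q(0,3)–Q(1,4)= Q(0,3)–P(1,2)≠ Q(0,4)–Q(1,4)= Q(0,4)–Q(1,5)= Q(0,4)–Q(1,3)=  → 3/16 unlike.
Row 1: Q(1,1)–P(1,2)≠ Q(1,1)–P(2,1)≠ Q(1,1)–P(2,0)≠ P(1,2)–Q(1,3)≠ P(1,2)–Q(2,3)≠ P(1,2)–P(2,1)= Q(1,3)–Q(1,4)= Q(1,3)–Q(2,3)= Q(1,3)–Q(2,4)= Q(1,4)–Q(1,5)= Q(1,4)–Q(2,4)= Q(1,4)–Q(2,5)= Q(1,4)–Q(2,3)= Q(1,5)–Q(2,5)= Q(1,5)–Q(2,4)=  → 5/15 unlike.
Row 2: P(2,0)–P(2,1)= P(2,0)–P(3,0)= P(2,0)–P(3,1)= P(2,1)–P(3,1)= P(2,1)–Q(3,2)≠ P(2,1)–P(3,0)= Q(2,3)–Q(2,4)= Q(2,3)–Q(3,3)= Q(2,3)–Q(3,4)= Q(2,3)–Q(3,2)= Q(2,4)–Q(2,5)= Q(2,4)–Q(3,4)= Q(2,4)–Q(3,5)= Q(2,4)–Q(3,3)= Q(2,5)–Q(3,5)= Q(2,5)–Q(3,4)=  → 1/16 unlike.
Row 3: P(3,0)–P(3,1)= P(3,1)–Q(3,2)≠ Q(3,2)–Q(3,3)= Q(3,3)–Q(3,4)= Q(3,4)–Q(3,5)=  → 1/5 unlike.
Total adjacent occupied pairs: 52; unlike-type pairs: 10.

10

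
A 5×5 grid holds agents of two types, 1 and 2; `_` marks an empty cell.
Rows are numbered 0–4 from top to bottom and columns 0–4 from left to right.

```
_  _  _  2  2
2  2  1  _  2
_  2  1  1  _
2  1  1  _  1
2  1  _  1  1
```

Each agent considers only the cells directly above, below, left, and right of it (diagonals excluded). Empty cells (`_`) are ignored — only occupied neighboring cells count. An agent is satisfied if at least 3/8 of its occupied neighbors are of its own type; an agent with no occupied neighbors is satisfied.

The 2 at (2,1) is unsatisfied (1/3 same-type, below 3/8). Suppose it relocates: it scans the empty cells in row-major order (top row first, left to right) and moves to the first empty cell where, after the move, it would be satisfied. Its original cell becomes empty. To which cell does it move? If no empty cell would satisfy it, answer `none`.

Vacating (2,1). Empty cells in order:
  (0,0): 1/1 same-type → satisfied — stop here.

(0,0)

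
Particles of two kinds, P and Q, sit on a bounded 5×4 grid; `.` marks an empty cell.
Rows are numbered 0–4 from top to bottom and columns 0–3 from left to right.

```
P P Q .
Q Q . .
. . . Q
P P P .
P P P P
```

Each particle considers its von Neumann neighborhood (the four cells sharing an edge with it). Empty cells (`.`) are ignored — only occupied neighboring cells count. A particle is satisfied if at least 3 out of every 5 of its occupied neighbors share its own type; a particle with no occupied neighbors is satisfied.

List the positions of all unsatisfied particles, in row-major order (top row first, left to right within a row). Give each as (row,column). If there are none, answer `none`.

(0,0), (0,1), (0,2), (1,0), (1,1)

(0,0)P 1/2 unhappy
(0,1)P 1/3 unhappy
(0,2)Q 0/1 unhappy
(1,0)Q 1/2 unhappy
(1,1)Q 1/2 unhappy
(2,3)Q 0/0 ok
(3,0)P 2/2 ok
(3,1)P 3/3 ok
(3,2)P 2/2 ok
(4,0)P 2/2 ok
(4,1)P 3/3 ok
(4,2)P 3/3 ok
(4,3)P 1/1 ok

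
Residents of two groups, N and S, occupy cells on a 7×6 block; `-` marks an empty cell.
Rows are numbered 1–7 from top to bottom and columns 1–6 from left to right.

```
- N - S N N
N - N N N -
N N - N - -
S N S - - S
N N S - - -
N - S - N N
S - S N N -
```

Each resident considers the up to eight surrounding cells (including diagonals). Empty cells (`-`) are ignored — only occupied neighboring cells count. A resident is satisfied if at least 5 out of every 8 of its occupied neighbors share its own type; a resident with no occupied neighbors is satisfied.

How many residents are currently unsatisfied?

(1,2)N 2/2 ok
(1,4)S 0/4 unhappy
(1,5)N 3/4 ok
(1,6)N 2/2 ok
(2,1)N 3/3 ok
(2,3)N 4/5 ok
(2,4)N 4/5 ok
(2,5)N 4/5 ok
(3,1)N 3/4 ok
(3,2)N 4/6 ok
(3,4)N 3/4 ok
(4,1)S 0/5 unhappy
(4,2)N 4/7 unhappy
(4,3)S 1/5 unhappy
(4,6)S 0/0 ok
(5,1)N 3/4 ok
(5,2)N 3/7 unhappy
(5,3)S 2/4 unhappy
(6,1)N 2/3 ok
(6,3)S 2/4 unhappy
(6,5)N 3/3 ok
(6,6)N 2/2 ok
(7,1)S 0/1 unhappy
(7,3)S 1/2 unhappy
(7,4)N 2/4 unhappy
(7,5)N 3/3 ok
Unsatisfied: (1,4), (4,1), (4,2), (4,3), (5,2), (5,3), (6,3), (7,1), (7,3), (7,4) — 10 in total.

10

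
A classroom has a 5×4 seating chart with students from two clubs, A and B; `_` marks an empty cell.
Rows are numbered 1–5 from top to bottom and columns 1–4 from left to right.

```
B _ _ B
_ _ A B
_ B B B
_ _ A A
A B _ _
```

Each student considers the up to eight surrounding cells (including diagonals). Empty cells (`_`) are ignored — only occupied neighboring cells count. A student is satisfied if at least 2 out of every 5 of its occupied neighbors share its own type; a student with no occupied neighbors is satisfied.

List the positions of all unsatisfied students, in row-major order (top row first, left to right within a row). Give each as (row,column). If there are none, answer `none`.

Row 1: (1,1)B 0/0 ok · (1,4)B 1/2 ok
Row 2: (2,3)A 0/5 unhappy · (2,4)B 3/4 ok
Row 3: (3,2)B 1/3 unhappy · (3,3)B 3/6 ok · (3,4)B 2/5 ok
Row 4: (4,3)A 1/5 unhappy · (4,4)A 1/3 unhappy
Row 5: (5,1)A 0/1 unhappy · (5,2)B 0/2 unhappy

(2,3), (3,2), (4,3), (4,4), (5,1), (5,2)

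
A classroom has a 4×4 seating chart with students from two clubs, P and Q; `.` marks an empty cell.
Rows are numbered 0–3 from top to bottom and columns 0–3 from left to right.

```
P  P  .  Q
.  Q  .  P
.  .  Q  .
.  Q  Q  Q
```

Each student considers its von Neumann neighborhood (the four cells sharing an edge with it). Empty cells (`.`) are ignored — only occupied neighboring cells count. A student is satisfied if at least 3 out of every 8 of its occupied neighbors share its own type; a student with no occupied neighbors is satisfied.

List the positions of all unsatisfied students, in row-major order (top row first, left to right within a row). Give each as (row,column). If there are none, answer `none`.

(0,3), (1,1), (1,3)

(0,0)P 1/1 satisfied
(0,1)P 1/2 satisfied
(0,3)Q 0/1 not
(1,1)Q 0/1 not
(1,3)P 0/1 not
(2,2)Q 1/1 satisfied
(3,1)Q 1/1 satisfied
(3,2)Q 3/3 satisfied
(3,3)Q 1/1 satisfied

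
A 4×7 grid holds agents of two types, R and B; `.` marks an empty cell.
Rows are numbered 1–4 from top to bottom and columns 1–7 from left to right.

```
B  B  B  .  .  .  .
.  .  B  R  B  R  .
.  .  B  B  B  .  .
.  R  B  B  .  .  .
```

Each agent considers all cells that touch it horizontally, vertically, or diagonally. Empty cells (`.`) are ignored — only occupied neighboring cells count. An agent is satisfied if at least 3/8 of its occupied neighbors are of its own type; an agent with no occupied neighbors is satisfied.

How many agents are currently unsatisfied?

(1,1)B 1/1 ✓
(1,2)B 3/3 ✓
(1,3)B 2/3 ✓
(2,3)B 4/5 ✓
(2,4)R 0/6 ✗
(2,5)B 2/4 ✓
(2,6)R 0/2 ✗
(3,3)B 4/6 ✓
(3,4)B 6/7 ✓
(3,5)B 3/5 ✓
(4,2)R 0/2 ✗
(4,3)B 3/4 ✓
(4,4)B 4/4 ✓
Unsatisfied: (2,4), (2,6), (4,2) — 3 in total.

3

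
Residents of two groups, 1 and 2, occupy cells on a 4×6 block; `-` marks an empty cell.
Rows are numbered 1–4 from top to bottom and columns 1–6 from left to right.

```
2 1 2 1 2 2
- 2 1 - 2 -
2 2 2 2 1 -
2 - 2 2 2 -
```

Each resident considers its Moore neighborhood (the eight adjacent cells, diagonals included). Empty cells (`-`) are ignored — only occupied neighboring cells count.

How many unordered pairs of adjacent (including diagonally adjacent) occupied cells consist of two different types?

15

Scan each occupied cell's neighbors to the right and below (and the two forward diagonals) so each pair is counted once.
From row 1: 7 unlike of 14 pairs (running 7/14).
From row 2: 5 unlike of 9 pairs (running 12/23).
From row 3: 3 unlike of 14 pairs (running 15/37).
From row 4: 0 unlike of 2 pairs (running 15/39).
Total adjacent occupied pairs: 39; unlike-type pairs: 15.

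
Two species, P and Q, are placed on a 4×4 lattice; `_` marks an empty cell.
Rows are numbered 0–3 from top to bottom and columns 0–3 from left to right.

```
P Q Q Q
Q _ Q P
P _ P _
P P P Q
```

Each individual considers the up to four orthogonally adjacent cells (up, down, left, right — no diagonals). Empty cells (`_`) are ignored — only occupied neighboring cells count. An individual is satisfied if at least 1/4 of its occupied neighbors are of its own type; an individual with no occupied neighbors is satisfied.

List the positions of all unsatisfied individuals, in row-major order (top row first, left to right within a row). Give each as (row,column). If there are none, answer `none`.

(0,0)P 0/2 unhappy
(0,1)Q 1/2 ok
(0,2)Q 3/3 ok
(0,3)Q 1/2 ok
(1,0)Q 0/2 unhappy
(1,2)Q 1/3 ok
(1,3)P 0/2 unhappy
(2,0)P 1/2 ok
(2,2)P 1/2 ok
(3,0)P 2/2 ok
(3,1)P 2/2 ok
(3,2)P 2/3 ok
(3,3)Q 0/1 unhappy

(0,0), (1,0), (1,3), (3,3)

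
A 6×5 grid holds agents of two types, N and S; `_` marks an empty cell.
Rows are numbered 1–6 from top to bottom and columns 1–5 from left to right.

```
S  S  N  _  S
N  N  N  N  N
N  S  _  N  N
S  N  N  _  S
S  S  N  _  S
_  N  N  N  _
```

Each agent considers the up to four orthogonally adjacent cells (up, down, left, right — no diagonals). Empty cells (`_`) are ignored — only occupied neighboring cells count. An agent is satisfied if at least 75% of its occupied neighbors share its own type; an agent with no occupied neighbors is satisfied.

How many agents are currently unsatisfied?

Row 1: (1,1)S 1/2 unhappy · (1,2)S 1/3 unhappy · (1,3)N 1/2 unhappy · (1,5)S 0/1 unhappy
Row 2: (2,1)N 2/3 unhappy · (2,2)N 2/4 unhappy · (2,3)N 3/3 ok · (2,4)N 3/3 ok · (2,5)N 2/3 unhappy
Row 3: (3,1)N 1/3 unhappy · (3,2)S 0/3 unhappy · (3,4)N 2/2 ok · (3,5)N 2/3 unhappy
Row 4: (4,1)S 1/3 unhappy · (4,2)N 1/4 unhappy · (4,3)N 2/2 ok · (4,5)S 1/2 unhappy
Row 5: (5,1)S 2/2 ok · (5,2)S 1/4 unhappy · (5,3)N 2/3 unhappy · (5,5)S 1/1 ok
Row 6: (6,2)N 1/2 unhappy · (6,3)N 3/3 ok · (6,4)N 1/1 ok
Unsatisfied: (1,1), (1,2), (1,3), (1,5), (2,1), (2,2), (2,5), (3,1), (3,2), (3,5), (4,1), (4,2), (4,5), (5,2), (5,3), (6,2) — 16 in total.

16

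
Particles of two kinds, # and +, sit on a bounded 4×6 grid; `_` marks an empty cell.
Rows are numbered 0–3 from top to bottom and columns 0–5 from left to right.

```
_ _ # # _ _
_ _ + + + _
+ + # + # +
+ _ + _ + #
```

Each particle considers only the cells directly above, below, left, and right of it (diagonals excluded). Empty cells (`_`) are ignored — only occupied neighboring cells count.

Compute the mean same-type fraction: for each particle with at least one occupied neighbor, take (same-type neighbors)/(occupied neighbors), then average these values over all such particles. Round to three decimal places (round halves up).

0.361

(0,2)# 1/2
(0,3)# 1/2
(1,2)+ 1/3
(1,3)+ 3/4
(1,4)+ 1/2
(2,0)+ 2/2
(2,1)+ 1/2
(2,2)# 0/4
(2,3)+ 1/3
(2,4)# 0/4
(2,5)+ 0/2
(3,0)+ 1/1
(3,2)+ 0/1
(3,4)+ 0/2
(3,5)# 0/2
Sum over 15 particles: 1/2 + 1/2 + 1/3 + 3/4 + 1/2 + 2/2 + 1/2 + 0/4 + 1/3 + 0/4 + 0/2 + 1/1 + 0/1 + 0/2 + 0/2 = 65/12; mean = 65/12 ÷ 15 = 13/36 = 0.361111… → 0.361.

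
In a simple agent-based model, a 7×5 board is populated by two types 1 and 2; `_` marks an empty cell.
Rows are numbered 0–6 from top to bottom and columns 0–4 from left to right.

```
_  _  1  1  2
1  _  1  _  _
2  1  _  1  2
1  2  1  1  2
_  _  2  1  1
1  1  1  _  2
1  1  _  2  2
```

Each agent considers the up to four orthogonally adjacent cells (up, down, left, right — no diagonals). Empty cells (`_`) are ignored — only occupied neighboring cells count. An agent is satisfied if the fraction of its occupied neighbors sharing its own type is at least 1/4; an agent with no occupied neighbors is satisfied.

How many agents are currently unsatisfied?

7

(0,2)1 2/2 ok
(0,3)1 1/2 ok
(0,4)2 0/1 unhappy
(1,0)1 0/1 unhappy
(1,2)1 1/1 ok
(2,0)2 0/3 unhappy
(2,1)1 0/2 unhappy
(2,3)1 1/2 ok
(2,4)2 1/2 ok
(3,0)1 0/2 unhappy
(3,1)2 0/3 unhappy
(3,2)1 1/3 ok
(3,3)1 3/4 ok
(3,4)2 1/3 ok
(4,2)2 0/3 unhappy
(4,3)1 2/3 ok
(4,4)1 1/3 ok
(5,0)1 2/2 ok
(5,1)1 3/3 ok
(5,2)1 1/2 ok
(5,4)2 1/2 ok
(6,0)1 2/2 ok
(6,1)1 2/2 ok
(6,3)2 1/1 ok
(6,4)2 2/2 ok
Unsatisfied: (0,4), (1,0), (2,0), (2,1), (3,0), (3,1), (4,2) — 7 in total.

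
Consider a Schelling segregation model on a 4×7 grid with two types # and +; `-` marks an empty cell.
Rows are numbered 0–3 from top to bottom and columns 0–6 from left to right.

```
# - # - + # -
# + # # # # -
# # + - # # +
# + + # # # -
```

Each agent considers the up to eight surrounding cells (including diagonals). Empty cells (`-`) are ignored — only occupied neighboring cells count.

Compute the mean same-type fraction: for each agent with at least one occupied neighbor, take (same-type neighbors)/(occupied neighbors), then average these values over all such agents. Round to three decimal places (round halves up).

0.576

Row 0: (0,0)# 1/2 · (0,2)# 2/3 · (0,4)+ 0/4 · (0,5)# 2/3
Row 1: (1,0)# 3/4 · (1,1)+ 1/7 · (1,2)# 3/5 · (1,3)# 4/6 · (1,4)# 5/6 · (1,5)# 4/6
Row 2: (2,0)# 3/5 · (2,1)# 4/8 · (2,2)+ 3/7 · (2,4)# 7/7 · (2,5)# 5/6 · (2,6)+ 0/3
Row 3: (3,0)# 2/3 · (3,1)+ 2/5 · (3,2)+ 2/4 · (3,3)# 2/4 · (3,4)# 4/4 · (3,5)# 3/4
Sum over 22 agents: 1/2 + 2/3 + 0/4 + 2/3 + 3/4 + 1/7 + 3/5 + 4/6 + 5/6 + 4/6 + 3/5 + 4/8 + 3/7 + 7/7 + 5/6 + 0/3 + 2/3 + 2/5 + 2/4 + 2/4 + 4/4 + 3/4 = 887/70; mean = 887/70 ÷ 22 = 887/1540 = 0.575974… → 0.576.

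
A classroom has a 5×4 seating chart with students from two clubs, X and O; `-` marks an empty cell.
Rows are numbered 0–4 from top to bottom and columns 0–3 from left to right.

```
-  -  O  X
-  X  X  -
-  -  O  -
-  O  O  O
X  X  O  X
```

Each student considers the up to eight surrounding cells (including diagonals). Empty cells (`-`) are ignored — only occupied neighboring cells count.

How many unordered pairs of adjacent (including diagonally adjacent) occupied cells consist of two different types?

Scan each occupied cell's neighbors to the right and below (and the two forward diagonals) so each pair is counted once.
Row 0: O(0,2)–X(0,3)≠ O(0,2)–X(1,2)≠ O(0,2)–X(1,1)≠ X(0,3)–X(1,2)=  → 3/4 unlike.
Row 1: X(1,1)–X(1,2)= X(1,1)–O(2,2)≠ X(1,2)–O(2,2)≠  → 2/3 unlike.
Row 2: O(2,2)–O(3,2)= O(2,2)–O(3,3)= O(2,2)–O(3,1)=  → 0/3 unlike.
Row 3: O(3,1)–O(3,2)= O(3,1)–X(4,1)≠ O(3,1)–O(4,2)= O(3,1)–X(4,0)≠ O(3,2)–O(3,3)= O(3,2)–O(4,2)= O(3,2)–X(4,3)≠ O(3,2)–X(4,1)≠ O(3,3)–X(4,3)≠ O(3,3)–O(4,2)=  → 5/10 unlike.
Row 4: X(4,0)–X(4,1)= X(4,1)–O(4,2)≠ O(4,2)–X(4,3)≠  → 2/3 unlike.
Total adjacent occupied pairs: 23; unlike-type pairs: 12.

12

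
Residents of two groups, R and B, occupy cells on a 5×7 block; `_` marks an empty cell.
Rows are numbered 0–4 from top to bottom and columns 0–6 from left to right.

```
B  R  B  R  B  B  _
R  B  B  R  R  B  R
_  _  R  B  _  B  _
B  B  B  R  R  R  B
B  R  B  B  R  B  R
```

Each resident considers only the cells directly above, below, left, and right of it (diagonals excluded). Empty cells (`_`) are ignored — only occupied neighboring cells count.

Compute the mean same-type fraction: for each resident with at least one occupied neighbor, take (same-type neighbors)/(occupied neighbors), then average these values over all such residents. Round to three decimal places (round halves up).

0.339

(0,0)B 0/2
(0,1)R 0/3
(0,2)B 1/3
(0,3)R 1/3
(0,4)B 1/3
(0,5)B 2/2
(1,0)R 0/2
(1,1)B 1/3
(1,2)B 2/4
(1,3)R 2/4
(1,4)R 1/3
(1,5)B 2/4
(1,6)R 0/1
(2,2)R 0/3
(2,3)B 0/3
(2,5)B 1/2
(3,0)B 2/2
(3,1)B 2/3
(3,2)B 2/4
(3,3)R 1/4
(3,4)R 3/3
(3,5)R 1/4
(3,6)B 0/2
(4,0)B 1/2
(4,1)R 0/3
(4,2)B 2/3
(4,3)B 1/3
(4,4)R 1/3
(4,5)B 0/3
(4,6)R 0/2
Sum over 30 residents: 0/2 + 0/3 + 1/3 + 1/3 + 1/3 + 2/2 + 0/2 + 1/3 + 2/4 + 2/4 + 1/3 + 2/4 + 0/1 + 0/3 + 0/3 + 1/2 + 2/2 + 2/3 + 2/4 + 1/4 + 3/3 + 1/4 + 0/2 + 1/2 + 0/3 + 2/3 + 1/3 + 1/3 + 0/3 + 0/2 = 61/6; mean = 61/6 ÷ 30 = 61/180 = 0.338888… → 0.339.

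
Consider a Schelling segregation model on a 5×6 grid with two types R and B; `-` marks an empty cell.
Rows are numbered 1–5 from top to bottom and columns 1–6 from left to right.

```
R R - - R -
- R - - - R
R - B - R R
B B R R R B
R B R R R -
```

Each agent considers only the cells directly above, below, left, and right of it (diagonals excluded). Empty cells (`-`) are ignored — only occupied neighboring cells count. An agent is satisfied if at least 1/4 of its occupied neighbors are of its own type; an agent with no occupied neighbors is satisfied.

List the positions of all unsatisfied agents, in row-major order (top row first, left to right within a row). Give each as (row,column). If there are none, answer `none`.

(3,1), (3,3), (4,6), (5,1)

Row 1: (1,1)R 1/1 ✓ · (1,2)R 2/2 ✓ · (1,5)R 0/0 ✓
Row 2: (2,2)R 1/1 ✓ · (2,6)R 1/1 ✓
Row 3: (3,1)R 0/1 ✗ · (3,3)B 0/1 ✗ · (3,5)R 2/2 ✓ · (3,6)R 2/3 ✓
Row 4: (4,1)B 1/3 ✓ · (4,2)B 2/3 ✓ · (4,3)R 2/4 ✓ · (4,4)R 3/3 ✓ · (4,5)R 3/4 ✓ · (4,6)B 0/2 ✗
Row 5: (5,1)R 0/2 ✗ · (5,2)B 1/3 ✓ · (5,3)R 2/3 ✓ · (5,4)R 3/3 ✓ · (5,5)R 2/2 ✓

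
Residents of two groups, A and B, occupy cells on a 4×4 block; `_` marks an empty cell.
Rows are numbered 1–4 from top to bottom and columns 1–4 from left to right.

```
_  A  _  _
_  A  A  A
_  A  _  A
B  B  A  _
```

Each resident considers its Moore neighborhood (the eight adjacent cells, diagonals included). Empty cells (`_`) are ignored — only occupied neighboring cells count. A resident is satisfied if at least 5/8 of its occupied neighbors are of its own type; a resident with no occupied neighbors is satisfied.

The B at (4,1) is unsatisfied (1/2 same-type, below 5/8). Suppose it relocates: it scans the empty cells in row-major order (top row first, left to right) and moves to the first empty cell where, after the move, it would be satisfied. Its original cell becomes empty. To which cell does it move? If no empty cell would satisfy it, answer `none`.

Vacating (4,1). Empty cells in order:
  (1,1): 0/2 same-type → still unsatisfied.
  (1,3): 0/4 same-type → still unsatisfied.
  (1,4): 0/2 same-type → still unsatisfied.
  (2,1): 0/3 same-type → still unsatisfied.
  (3,1): 1/3 same-type → still unsatisfied.
  (3,3): 1/7 same-type → still unsatisfied.
  (4,4): 0/2 same-type → still unsatisfied.

none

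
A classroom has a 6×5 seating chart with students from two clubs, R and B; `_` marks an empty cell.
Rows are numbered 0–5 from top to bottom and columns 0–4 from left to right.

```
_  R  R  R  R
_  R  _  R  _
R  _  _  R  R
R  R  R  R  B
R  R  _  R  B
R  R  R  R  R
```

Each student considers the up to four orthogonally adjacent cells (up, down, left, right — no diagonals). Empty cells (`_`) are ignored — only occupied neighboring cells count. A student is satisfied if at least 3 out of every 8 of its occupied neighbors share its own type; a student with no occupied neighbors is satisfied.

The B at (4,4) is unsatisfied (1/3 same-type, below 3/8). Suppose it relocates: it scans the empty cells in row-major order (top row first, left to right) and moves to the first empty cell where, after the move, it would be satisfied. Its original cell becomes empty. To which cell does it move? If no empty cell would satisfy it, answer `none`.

none

Vacating (4,4). Empty cells in order:
  (0,0): 0/1 same-type → still unsatisfied.
  (1,0): 0/2 same-type → still unsatisfied.
  (1,2): 0/3 same-type → still unsatisfied.
  (1,4): 0/3 same-type → still unsatisfied.
  (2,1): 0/3 same-type → still unsatisfied.
  (2,2): 0/2 same-type → still unsatisfied.
  (4,2): 0/4 same-type → still unsatisfied.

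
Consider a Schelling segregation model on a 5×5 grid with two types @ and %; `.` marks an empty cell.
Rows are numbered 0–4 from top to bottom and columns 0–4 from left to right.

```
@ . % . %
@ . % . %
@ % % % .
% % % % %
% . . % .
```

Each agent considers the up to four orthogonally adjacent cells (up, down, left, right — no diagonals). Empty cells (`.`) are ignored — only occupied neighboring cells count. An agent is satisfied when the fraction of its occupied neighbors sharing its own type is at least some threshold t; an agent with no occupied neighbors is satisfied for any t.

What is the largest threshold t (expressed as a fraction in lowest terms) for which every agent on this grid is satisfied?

Row 0: (0,0)@ 1/1 · (0,2)% 1/1 · (0,4)% 1/1
Row 1: (1,0)@ 2/2 · (1,2)% 2/2 · (1,4)% 1/1
Row 2: (2,0)@ 1/3 · (2,1)% 2/3 · (2,2)% 4/4 · (2,3)% 2/2
Row 3: (3,0)% 2/3 · (3,1)% 3/3 · (3,2)% 3/3 · (3,3)% 4/4 · (3,4)% 1/1
Row 4: (4,0)% 1/1 · (4,3)% 1/1
The smallest same-type fraction is 1/3 at (2,0), which reduces to 1/3. Any threshold above that leaves this agent unsatisfied.

1/3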